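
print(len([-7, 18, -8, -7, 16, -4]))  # 6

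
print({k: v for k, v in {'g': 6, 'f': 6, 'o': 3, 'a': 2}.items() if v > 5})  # {'g': 6, 'f': 6}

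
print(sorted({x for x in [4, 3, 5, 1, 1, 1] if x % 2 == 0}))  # [4]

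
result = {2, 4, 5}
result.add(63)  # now {2, 4, 5, 63}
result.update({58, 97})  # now {2, 4, 5, 58, 63, 97}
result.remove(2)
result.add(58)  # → {4, 5, 58, 63, 97}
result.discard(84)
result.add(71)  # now {4, 5, 58, 63, 71, 97}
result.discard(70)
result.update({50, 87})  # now {4, 5, 50, 58, 63, 71, 87, 97}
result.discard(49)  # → {4, 5, 50, 58, 63, 71, 87, 97}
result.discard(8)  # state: {4, 5, 50, 58, 63, 71, 87, 97}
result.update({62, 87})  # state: {4, 5, 50, 58, 62, 63, 71, 87, 97}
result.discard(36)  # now {4, 5, 50, 58, 62, 63, 71, 87, 97}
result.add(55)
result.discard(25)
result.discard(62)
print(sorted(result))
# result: [4, 5, 50, 55, 58, 63, 71, 87, 97]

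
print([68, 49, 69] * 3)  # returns [68, 49, 69, 68, 49, 69, 68, 49, 69]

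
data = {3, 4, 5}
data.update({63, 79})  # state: {3, 4, 5, 63, 79}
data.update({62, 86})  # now {3, 4, 5, 62, 63, 79, 86}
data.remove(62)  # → {3, 4, 5, 63, 79, 86}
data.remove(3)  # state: {4, 5, 63, 79, 86}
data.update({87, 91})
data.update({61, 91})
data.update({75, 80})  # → {4, 5, 61, 63, 75, 79, 80, 86, 87, 91}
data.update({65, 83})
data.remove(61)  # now {4, 5, 63, 65, 75, 79, 80, 83, 86, 87, 91}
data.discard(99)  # {4, 5, 63, 65, 75, 79, 80, 83, 86, 87, 91}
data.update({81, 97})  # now {4, 5, 63, 65, 75, 79, 80, 81, 83, 86, 87, 91, 97}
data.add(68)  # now {4, 5, 63, 65, 68, 75, 79, 80, 81, 83, 86, 87, 91, 97}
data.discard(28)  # {4, 5, 63, 65, 68, 75, 79, 80, 81, 83, 86, 87, 91, 97}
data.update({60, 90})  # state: {4, 5, 60, 63, 65, 68, 75, 79, 80, 81, 83, 86, 87, 90, 91, 97}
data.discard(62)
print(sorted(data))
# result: [4, 5, 60, 63, 65, 68, 75, 79, 80, 81, 83, 86, 87, 90, 91, 97]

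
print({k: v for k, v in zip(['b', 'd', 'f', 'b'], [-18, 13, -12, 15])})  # {'b': 15, 'd': 13, 'f': -12}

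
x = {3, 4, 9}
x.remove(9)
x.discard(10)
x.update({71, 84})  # {3, 4, 71, 84}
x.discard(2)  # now {3, 4, 71, 84}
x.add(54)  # {3, 4, 54, 71, 84}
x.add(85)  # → {3, 4, 54, 71, 84, 85}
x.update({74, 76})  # {3, 4, 54, 71, 74, 76, 84, 85}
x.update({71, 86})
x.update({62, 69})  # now {3, 4, 54, 62, 69, 71, 74, 76, 84, 85, 86}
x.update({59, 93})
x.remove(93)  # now {3, 4, 54, 59, 62, 69, 71, 74, 76, 84, 85, 86}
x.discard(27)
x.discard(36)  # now {3, 4, 54, 59, 62, 69, 71, 74, 76, 84, 85, 86}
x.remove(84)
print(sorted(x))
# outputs [3, 4, 54, 59, 62, 69, 71, 74, 76, 85, 86]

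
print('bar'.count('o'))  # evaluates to 0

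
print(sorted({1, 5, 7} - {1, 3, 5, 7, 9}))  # []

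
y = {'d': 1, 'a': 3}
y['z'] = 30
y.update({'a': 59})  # {'d': 1, 'a': 59, 'z': 30}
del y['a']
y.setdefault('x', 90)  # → 90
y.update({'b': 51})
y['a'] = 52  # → {'d': 1, 'z': 30, 'x': 90, 'b': 51, 'a': 52}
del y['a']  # {'d': 1, 'z': 30, 'x': 90, 'b': 51}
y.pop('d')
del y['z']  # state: {'x': 90, 'b': 51}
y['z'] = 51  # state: {'x': 90, 'b': 51, 'z': 51}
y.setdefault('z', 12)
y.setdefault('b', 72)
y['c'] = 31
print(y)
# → {'x': 90, 'b': 51, 'z': 51, 'c': 31}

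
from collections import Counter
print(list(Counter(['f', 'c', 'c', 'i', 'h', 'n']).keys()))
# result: ['f', 'c', 'i', 'h', 'n']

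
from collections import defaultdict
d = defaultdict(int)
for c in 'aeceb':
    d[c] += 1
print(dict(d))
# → {'a': 1, 'e': 2, 'c': 1, 'b': 1}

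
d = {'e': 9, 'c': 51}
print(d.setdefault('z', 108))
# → 108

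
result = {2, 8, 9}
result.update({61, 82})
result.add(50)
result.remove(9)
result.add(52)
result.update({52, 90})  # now {2, 8, 50, 52, 61, 82, 90}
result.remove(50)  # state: {2, 8, 52, 61, 82, 90}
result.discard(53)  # {2, 8, 52, 61, 82, 90}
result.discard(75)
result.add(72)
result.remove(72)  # {2, 8, 52, 61, 82, 90}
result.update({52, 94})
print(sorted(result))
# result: [2, 8, 52, 61, 82, 90, 94]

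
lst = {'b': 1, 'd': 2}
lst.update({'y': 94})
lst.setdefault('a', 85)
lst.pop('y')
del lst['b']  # {'d': 2, 'a': 85}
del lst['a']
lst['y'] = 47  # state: {'d': 2, 'y': 47}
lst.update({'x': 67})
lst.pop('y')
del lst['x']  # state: {'d': 2}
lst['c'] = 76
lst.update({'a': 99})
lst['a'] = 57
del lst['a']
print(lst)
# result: {'d': 2, 'c': 76}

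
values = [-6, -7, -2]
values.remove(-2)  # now [-6, -7]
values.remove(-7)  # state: [-6]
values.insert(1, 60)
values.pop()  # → 60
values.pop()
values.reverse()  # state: []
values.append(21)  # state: [21]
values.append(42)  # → [21, 42]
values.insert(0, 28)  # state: [28, 21, 42]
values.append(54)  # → [28, 21, 42, 54]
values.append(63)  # [28, 21, 42, 54, 63]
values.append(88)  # [28, 21, 42, 54, 63, 88]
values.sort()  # [21, 28, 42, 54, 63, 88]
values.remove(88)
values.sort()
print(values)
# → [21, 28, 42, 54, 63]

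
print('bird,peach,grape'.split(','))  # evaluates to ['bird', 'peach', 'grape']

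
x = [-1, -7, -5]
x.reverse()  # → [-5, -7, -1]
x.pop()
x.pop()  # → -7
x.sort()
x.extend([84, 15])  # [-5, 84, 15]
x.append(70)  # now [-5, 84, 15, 70]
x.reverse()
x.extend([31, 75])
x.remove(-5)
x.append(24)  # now [70, 15, 84, 31, 75, 24]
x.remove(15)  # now [70, 84, 31, 75, 24]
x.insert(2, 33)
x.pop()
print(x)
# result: [70, 84, 33, 31, 75]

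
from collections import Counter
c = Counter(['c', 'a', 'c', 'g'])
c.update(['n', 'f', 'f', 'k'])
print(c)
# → Counter({'c': 2, 'f': 2, 'a': 1, 'g': 1, 'n': 1, 'k': 1})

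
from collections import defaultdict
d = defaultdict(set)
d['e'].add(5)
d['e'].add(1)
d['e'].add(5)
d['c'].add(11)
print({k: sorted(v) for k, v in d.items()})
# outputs {'e': [1, 5], 'c': [11]}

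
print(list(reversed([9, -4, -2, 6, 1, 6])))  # [6, 1, 6, -2, -4, 9]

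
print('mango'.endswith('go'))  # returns True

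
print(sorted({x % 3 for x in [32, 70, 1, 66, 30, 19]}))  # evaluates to [0, 1, 2]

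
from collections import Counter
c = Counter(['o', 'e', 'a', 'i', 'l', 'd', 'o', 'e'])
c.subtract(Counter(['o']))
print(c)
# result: Counter({'e': 2, 'o': 1, 'a': 1, 'i': 1, 'l': 1, 'd': 1})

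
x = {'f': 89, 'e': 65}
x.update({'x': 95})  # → {'f': 89, 'e': 65, 'x': 95}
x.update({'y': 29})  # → {'f': 89, 'e': 65, 'x': 95, 'y': 29}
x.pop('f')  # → 89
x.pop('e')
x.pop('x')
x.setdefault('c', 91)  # 91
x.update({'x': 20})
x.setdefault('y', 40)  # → 29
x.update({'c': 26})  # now {'y': 29, 'c': 26, 'x': 20}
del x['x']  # {'y': 29, 'c': 26}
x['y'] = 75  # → {'y': 75, 'c': 26}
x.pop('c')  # 26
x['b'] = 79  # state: {'y': 75, 'b': 79}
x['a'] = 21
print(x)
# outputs {'y': 75, 'b': 79, 'a': 21}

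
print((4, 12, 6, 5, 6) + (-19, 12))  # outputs (4, 12, 6, 5, 6, -19, 12)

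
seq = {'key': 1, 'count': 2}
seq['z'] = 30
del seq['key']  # {'count': 2, 'z': 30}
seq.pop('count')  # 2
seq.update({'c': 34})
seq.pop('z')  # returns 30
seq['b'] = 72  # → {'c': 34, 'b': 72}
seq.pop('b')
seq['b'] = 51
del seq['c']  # {'b': 51}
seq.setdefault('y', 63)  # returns 63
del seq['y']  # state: {'b': 51}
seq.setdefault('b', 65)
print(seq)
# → {'b': 51}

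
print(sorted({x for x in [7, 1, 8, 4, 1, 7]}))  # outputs [1, 4, 7, 8]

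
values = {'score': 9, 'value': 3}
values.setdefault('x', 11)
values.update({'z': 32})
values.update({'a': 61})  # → {'score': 9, 'value': 3, 'x': 11, 'z': 32, 'a': 61}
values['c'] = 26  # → {'score': 9, 'value': 3, 'x': 11, 'z': 32, 'a': 61, 'c': 26}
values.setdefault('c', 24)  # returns 26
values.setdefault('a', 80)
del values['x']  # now {'score': 9, 'value': 3, 'z': 32, 'a': 61, 'c': 26}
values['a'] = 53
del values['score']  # {'value': 3, 'z': 32, 'a': 53, 'c': 26}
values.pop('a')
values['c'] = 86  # {'value': 3, 'z': 32, 'c': 86}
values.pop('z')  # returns 32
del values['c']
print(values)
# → {'value': 3}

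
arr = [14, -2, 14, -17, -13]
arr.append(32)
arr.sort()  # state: [-17, -13, -2, 14, 14, 32]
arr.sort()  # [-17, -13, -2, 14, 14, 32]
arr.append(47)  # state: [-17, -13, -2, 14, 14, 32, 47]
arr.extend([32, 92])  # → [-17, -13, -2, 14, 14, 32, 47, 32, 92]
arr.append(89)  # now [-17, -13, -2, 14, 14, 32, 47, 32, 92, 89]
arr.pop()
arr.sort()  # [-17, -13, -2, 14, 14, 32, 32, 47, 92]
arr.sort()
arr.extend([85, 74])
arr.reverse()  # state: [74, 85, 92, 47, 32, 32, 14, 14, -2, -13, -17]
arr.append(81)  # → [74, 85, 92, 47, 32, 32, 14, 14, -2, -13, -17, 81]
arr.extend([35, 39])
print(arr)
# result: [74, 85, 92, 47, 32, 32, 14, 14, -2, -13, -17, 81, 35, 39]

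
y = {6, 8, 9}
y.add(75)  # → {6, 8, 9, 75}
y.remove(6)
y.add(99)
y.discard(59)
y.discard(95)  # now {8, 9, 75, 99}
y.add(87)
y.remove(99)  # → {8, 9, 75, 87}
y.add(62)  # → {8, 9, 62, 75, 87}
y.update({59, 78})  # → {8, 9, 59, 62, 75, 78, 87}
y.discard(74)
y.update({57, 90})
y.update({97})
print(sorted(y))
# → [8, 9, 57, 59, 62, 75, 78, 87, 90, 97]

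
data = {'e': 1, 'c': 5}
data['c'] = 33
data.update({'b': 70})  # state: {'e': 1, 'c': 33, 'b': 70}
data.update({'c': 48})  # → {'e': 1, 'c': 48, 'b': 70}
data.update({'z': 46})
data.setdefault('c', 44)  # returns 48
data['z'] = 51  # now {'e': 1, 'c': 48, 'b': 70, 'z': 51}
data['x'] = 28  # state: {'e': 1, 'c': 48, 'b': 70, 'z': 51, 'x': 28}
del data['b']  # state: {'e': 1, 'c': 48, 'z': 51, 'x': 28}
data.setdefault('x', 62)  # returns 28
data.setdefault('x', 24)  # 28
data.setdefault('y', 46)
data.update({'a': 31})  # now {'e': 1, 'c': 48, 'z': 51, 'x': 28, 'y': 46, 'a': 31}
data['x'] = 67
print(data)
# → {'e': 1, 'c': 48, 'z': 51, 'x': 67, 'y': 46, 'a': 31}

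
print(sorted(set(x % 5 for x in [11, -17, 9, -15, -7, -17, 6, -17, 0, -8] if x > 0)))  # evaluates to [1, 4]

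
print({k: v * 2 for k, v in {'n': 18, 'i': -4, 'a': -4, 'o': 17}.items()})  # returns {'n': 36, 'i': -8, 'a': -8, 'o': 34}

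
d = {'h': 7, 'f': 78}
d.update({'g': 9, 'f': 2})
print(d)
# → {'h': 7, 'f': 2, 'g': 9}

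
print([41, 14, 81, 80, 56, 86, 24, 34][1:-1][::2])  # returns [14, 80, 86]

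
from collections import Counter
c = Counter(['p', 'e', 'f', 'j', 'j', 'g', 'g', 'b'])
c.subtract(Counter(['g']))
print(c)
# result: Counter({'j': 2, 'p': 1, 'e': 1, 'f': 1, 'g': 1, 'b': 1})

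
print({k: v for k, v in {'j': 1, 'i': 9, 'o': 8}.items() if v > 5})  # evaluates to {'i': 9, 'o': 8}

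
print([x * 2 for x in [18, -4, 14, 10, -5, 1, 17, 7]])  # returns [36, -8, 28, 20, -10, 2, 34, 14]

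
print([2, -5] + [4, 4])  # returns [2, -5, 4, 4]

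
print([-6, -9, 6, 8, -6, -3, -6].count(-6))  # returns 3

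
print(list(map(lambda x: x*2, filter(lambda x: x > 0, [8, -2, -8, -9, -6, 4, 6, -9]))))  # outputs [16, 8, 12]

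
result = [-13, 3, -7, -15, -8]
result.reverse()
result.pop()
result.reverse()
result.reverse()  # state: [-8, -15, -7, 3]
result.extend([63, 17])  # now [-8, -15, -7, 3, 63, 17]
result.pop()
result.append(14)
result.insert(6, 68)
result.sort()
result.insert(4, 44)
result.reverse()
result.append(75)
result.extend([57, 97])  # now [68, 63, 14, 44, 3, -7, -8, -15, 75, 57, 97]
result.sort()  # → [-15, -8, -7, 3, 14, 44, 57, 63, 68, 75, 97]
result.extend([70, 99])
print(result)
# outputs [-15, -8, -7, 3, 14, 44, 57, 63, 68, 75, 97, 70, 99]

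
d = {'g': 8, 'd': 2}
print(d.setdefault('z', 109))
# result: 109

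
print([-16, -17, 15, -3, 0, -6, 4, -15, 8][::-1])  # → [8, -15, 4, -6, 0, -3, 15, -17, -16]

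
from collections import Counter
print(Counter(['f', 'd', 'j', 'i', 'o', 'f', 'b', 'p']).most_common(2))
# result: [('f', 2), ('d', 1)]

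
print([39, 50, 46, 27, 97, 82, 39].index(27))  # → 3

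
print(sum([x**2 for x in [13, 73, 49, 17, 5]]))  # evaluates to 8213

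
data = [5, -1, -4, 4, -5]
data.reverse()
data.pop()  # 5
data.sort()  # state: [-5, -4, -1, 4]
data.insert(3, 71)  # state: [-5, -4, -1, 71, 4]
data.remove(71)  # [-5, -4, -1, 4]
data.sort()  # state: [-5, -4, -1, 4]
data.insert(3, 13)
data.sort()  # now [-5, -4, -1, 4, 13]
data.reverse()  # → [13, 4, -1, -4, -5]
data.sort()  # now [-5, -4, -1, 4, 13]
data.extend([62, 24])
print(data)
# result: [-5, -4, -1, 4, 13, 62, 24]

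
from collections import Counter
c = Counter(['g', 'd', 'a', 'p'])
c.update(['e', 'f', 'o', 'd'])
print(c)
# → Counter({'d': 2, 'g': 1, 'a': 1, 'p': 1, 'e': 1, 'f': 1, 'o': 1})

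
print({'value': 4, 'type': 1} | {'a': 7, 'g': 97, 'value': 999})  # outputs {'value': 999, 'type': 1, 'a': 7, 'g': 97}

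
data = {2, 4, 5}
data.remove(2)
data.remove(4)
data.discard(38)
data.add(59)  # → {5, 59}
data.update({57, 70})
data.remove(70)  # {5, 57, 59}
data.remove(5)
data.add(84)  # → {57, 59, 84}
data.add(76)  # {57, 59, 76, 84}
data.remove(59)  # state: {57, 76, 84}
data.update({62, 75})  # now {57, 62, 75, 76, 84}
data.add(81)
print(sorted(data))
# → [57, 62, 75, 76, 81, 84]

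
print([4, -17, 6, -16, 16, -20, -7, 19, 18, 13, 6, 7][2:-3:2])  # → [6, 16, -7, 18]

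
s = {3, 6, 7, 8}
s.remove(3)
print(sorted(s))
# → [6, 7, 8]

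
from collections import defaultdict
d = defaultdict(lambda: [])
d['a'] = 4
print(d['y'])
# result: []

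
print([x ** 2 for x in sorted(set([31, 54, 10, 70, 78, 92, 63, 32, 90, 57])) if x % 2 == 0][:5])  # [100, 1024, 2916, 4900, 6084]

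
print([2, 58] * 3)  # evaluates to [2, 58, 2, 58, 2, 58]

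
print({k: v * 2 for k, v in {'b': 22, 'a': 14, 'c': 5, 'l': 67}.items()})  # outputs {'b': 44, 'a': 28, 'c': 10, 'l': 134}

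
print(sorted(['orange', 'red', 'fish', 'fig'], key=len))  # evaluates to ['red', 'fig', 'fish', 'orange']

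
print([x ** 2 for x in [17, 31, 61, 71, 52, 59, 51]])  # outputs [289, 961, 3721, 5041, 2704, 3481, 2601]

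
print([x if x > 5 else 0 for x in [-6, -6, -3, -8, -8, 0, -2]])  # [0, 0, 0, 0, 0, 0, 0]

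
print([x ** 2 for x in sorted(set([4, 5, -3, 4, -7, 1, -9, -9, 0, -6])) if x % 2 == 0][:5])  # [36, 0, 16]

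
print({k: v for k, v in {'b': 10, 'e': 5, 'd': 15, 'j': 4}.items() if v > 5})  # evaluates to {'b': 10, 'd': 15}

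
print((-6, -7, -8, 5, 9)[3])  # 5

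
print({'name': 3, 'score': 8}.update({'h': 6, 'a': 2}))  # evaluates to None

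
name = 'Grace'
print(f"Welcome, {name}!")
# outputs Welcome, Grace!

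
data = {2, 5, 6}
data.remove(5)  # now {2, 6}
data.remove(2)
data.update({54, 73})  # {6, 54, 73}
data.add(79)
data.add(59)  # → {6, 54, 59, 73, 79}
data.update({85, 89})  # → {6, 54, 59, 73, 79, 85, 89}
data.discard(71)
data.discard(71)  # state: {6, 54, 59, 73, 79, 85, 89}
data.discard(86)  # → {6, 54, 59, 73, 79, 85, 89}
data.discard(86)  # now {6, 54, 59, 73, 79, 85, 89}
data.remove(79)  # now {6, 54, 59, 73, 85, 89}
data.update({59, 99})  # {6, 54, 59, 73, 85, 89, 99}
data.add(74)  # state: {6, 54, 59, 73, 74, 85, 89, 99}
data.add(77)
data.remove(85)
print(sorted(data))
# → [6, 54, 59, 73, 74, 77, 89, 99]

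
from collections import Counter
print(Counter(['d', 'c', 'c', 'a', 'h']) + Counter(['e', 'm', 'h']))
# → Counter({'c': 2, 'h': 2, 'd': 1, 'a': 1, 'e': 1, 'm': 1})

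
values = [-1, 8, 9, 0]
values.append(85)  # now [-1, 8, 9, 0, 85]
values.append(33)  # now [-1, 8, 9, 0, 85, 33]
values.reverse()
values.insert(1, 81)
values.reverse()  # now [-1, 8, 9, 0, 85, 81, 33]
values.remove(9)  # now [-1, 8, 0, 85, 81, 33]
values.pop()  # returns 33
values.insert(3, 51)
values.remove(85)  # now [-1, 8, 0, 51, 81]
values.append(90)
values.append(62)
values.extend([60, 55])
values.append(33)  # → [-1, 8, 0, 51, 81, 90, 62, 60, 55, 33]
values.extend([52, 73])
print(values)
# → [-1, 8, 0, 51, 81, 90, 62, 60, 55, 33, 52, 73]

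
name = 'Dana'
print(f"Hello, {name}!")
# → Hello, Dana!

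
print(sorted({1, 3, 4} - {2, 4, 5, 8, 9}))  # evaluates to [1, 3]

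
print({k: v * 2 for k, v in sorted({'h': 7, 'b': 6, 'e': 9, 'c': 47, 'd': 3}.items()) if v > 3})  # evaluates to {'b': 12, 'c': 94, 'e': 18, 'h': 14}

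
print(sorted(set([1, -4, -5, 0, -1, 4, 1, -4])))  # [-5, -4, -1, 0, 1, 4]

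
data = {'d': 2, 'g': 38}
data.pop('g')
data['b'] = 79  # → {'d': 2, 'b': 79}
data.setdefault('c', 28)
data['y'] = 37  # {'d': 2, 'b': 79, 'c': 28, 'y': 37}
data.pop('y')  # 37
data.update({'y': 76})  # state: {'d': 2, 'b': 79, 'c': 28, 'y': 76}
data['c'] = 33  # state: {'d': 2, 'b': 79, 'c': 33, 'y': 76}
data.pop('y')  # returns 76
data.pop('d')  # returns 2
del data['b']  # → {'c': 33}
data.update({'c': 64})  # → {'c': 64}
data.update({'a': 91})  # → {'c': 64, 'a': 91}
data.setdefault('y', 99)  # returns 99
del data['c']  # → {'a': 91, 'y': 99}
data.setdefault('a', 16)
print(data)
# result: {'a': 91, 'y': 99}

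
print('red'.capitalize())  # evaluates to Red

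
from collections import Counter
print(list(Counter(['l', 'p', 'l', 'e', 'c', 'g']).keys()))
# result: ['l', 'p', 'e', 'c', 'g']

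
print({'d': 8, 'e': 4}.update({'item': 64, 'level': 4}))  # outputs None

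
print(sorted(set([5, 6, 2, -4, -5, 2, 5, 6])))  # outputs [-5, -4, 2, 5, 6]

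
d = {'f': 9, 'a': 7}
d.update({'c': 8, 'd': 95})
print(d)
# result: {'f': 9, 'a': 7, 'c': 8, 'd': 95}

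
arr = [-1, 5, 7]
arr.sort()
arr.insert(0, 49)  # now [49, -1, 5, 7]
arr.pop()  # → 7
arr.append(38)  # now [49, -1, 5, 38]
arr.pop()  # 38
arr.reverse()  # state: [5, -1, 49]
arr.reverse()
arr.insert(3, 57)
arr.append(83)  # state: [49, -1, 5, 57, 83]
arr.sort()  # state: [-1, 5, 49, 57, 83]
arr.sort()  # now [-1, 5, 49, 57, 83]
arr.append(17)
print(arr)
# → [-1, 5, 49, 57, 83, 17]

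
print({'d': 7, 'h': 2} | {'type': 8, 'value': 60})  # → {'d': 7, 'h': 2, 'type': 8, 'value': 60}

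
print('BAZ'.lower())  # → baz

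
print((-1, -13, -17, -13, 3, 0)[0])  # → -1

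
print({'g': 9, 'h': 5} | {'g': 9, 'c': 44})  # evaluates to {'g': 9, 'h': 5, 'c': 44}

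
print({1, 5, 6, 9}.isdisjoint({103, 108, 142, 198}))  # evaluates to True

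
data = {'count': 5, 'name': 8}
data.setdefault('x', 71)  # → 71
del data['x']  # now {'count': 5, 'name': 8}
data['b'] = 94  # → {'count': 5, 'name': 8, 'b': 94}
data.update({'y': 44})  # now {'count': 5, 'name': 8, 'b': 94, 'y': 44}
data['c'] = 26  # {'count': 5, 'name': 8, 'b': 94, 'y': 44, 'c': 26}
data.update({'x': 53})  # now {'count': 5, 'name': 8, 'b': 94, 'y': 44, 'c': 26, 'x': 53}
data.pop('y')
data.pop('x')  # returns 53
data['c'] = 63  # {'count': 5, 'name': 8, 'b': 94, 'c': 63}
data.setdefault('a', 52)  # 52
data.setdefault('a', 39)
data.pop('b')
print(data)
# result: {'count': 5, 'name': 8, 'c': 63, 'a': 52}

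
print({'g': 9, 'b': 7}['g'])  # 9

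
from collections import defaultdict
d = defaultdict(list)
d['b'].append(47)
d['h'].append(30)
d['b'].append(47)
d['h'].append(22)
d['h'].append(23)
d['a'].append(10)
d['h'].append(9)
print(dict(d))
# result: {'b': [47, 47], 'h': [30, 22, 23, 9], 'a': [10]}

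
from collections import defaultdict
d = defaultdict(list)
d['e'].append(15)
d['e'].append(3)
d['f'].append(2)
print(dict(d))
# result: {'e': [15, 3], 'f': [2]}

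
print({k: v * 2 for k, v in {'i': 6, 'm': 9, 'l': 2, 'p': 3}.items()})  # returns {'i': 12, 'm': 18, 'l': 4, 'p': 6}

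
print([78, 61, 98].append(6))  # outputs None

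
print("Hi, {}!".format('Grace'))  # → Hi, Grace!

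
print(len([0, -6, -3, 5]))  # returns 4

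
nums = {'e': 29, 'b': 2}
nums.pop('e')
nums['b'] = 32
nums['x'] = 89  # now {'b': 32, 'x': 89}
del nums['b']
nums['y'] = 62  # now {'x': 89, 'y': 62}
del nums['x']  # {'y': 62}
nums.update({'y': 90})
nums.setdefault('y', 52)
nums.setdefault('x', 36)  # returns 36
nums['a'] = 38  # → {'y': 90, 'x': 36, 'a': 38}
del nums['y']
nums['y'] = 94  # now {'x': 36, 'a': 38, 'y': 94}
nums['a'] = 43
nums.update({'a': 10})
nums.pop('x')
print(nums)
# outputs {'a': 10, 'y': 94}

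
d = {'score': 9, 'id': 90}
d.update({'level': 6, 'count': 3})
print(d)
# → {'score': 9, 'id': 90, 'level': 6, 'count': 3}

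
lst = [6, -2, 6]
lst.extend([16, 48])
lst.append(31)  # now [6, -2, 6, 16, 48, 31]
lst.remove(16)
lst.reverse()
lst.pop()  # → 6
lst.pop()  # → -2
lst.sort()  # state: [6, 31, 48]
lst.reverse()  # [48, 31, 6]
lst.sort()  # [6, 31, 48]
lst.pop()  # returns 48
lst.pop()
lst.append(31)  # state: [6, 31]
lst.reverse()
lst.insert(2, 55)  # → [31, 6, 55]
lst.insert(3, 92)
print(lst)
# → [31, 6, 55, 92]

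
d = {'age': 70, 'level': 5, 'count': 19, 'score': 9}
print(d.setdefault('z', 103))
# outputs 103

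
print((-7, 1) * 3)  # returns (-7, 1, -7, 1, -7, 1)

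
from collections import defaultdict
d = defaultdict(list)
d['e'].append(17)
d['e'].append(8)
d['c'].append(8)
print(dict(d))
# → {'e': [17, 8], 'c': [8]}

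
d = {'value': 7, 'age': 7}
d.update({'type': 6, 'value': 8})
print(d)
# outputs {'value': 8, 'age': 7, 'type': 6}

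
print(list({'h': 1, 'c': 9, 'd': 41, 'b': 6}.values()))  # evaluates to [1, 9, 41, 6]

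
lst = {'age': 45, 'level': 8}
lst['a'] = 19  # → {'age': 45, 'level': 8, 'a': 19}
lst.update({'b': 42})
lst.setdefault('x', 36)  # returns 36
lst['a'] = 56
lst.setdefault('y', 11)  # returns 11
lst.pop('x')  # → 36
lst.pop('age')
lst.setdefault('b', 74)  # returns 42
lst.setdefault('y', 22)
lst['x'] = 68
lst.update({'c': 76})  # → {'level': 8, 'a': 56, 'b': 42, 'y': 11, 'x': 68, 'c': 76}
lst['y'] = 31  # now {'level': 8, 'a': 56, 'b': 42, 'y': 31, 'x': 68, 'c': 76}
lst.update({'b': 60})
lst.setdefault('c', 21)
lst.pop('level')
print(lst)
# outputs {'a': 56, 'b': 60, 'y': 31, 'x': 68, 'c': 76}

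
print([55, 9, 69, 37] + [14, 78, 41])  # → [55, 9, 69, 37, 14, 78, 41]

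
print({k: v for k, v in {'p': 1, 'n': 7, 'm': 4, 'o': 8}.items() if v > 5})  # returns {'n': 7, 'o': 8}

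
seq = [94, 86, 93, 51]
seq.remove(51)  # [94, 86, 93]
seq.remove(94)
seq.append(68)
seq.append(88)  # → [86, 93, 68, 88]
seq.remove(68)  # [86, 93, 88]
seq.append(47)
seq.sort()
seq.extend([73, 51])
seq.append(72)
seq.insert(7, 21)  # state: [47, 86, 88, 93, 73, 51, 72, 21]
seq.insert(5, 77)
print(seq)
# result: [47, 86, 88, 93, 73, 77, 51, 72, 21]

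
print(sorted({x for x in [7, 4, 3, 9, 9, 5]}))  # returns [3, 4, 5, 7, 9]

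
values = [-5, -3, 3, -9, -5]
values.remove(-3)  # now [-5, 3, -9, -5]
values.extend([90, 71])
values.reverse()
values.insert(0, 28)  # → [28, 71, 90, -5, -9, 3, -5]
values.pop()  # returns -5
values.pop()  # 3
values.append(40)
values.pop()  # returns 40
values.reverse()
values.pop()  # 28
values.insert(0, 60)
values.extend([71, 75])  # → [60, -9, -5, 90, 71, 71, 75]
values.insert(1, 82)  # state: [60, 82, -9, -5, 90, 71, 71, 75]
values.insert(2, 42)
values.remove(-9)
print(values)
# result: [60, 82, 42, -5, 90, 71, 71, 75]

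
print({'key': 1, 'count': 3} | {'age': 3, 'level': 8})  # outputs {'key': 1, 'count': 3, 'age': 3, 'level': 8}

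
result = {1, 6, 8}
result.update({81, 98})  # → {1, 6, 8, 81, 98}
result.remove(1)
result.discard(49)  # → {6, 8, 81, 98}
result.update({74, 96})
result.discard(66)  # {6, 8, 74, 81, 96, 98}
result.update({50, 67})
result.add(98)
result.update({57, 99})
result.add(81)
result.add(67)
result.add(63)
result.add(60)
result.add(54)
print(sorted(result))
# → [6, 8, 50, 54, 57, 60, 63, 67, 74, 81, 96, 98, 99]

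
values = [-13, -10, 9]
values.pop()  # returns 9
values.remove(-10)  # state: [-13]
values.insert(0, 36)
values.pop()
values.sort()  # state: [36]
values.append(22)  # [36, 22]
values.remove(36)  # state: [22]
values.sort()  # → [22]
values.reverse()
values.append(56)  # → [22, 56]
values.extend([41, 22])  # [22, 56, 41, 22]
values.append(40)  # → [22, 56, 41, 22, 40]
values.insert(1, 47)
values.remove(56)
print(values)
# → [22, 47, 41, 22, 40]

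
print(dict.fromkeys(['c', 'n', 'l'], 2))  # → {'c': 2, 'n': 2, 'l': 2}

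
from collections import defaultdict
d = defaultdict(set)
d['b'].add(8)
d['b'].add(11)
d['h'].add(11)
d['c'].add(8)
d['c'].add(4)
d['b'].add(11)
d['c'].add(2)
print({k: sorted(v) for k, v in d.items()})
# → {'b': [8, 11], 'h': [11], 'c': [2, 4, 8]}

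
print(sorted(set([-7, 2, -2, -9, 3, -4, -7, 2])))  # [-9, -7, -4, -2, 2, 3]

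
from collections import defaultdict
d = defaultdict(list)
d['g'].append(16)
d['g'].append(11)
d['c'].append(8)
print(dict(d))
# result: {'g': [16, 11], 'c': [8]}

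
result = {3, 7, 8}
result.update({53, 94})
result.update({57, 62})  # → {3, 7, 8, 53, 57, 62, 94}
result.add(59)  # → {3, 7, 8, 53, 57, 59, 62, 94}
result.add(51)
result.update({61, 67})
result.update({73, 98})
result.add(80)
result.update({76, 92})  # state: {3, 7, 8, 51, 53, 57, 59, 61, 62, 67, 73, 76, 80, 92, 94, 98}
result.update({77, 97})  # {3, 7, 8, 51, 53, 57, 59, 61, 62, 67, 73, 76, 77, 80, 92, 94, 97, 98}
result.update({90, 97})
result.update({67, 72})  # {3, 7, 8, 51, 53, 57, 59, 61, 62, 67, 72, 73, 76, 77, 80, 90, 92, 94, 97, 98}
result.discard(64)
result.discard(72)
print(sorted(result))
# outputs [3, 7, 8, 51, 53, 57, 59, 61, 62, 67, 73, 76, 77, 80, 90, 92, 94, 97, 98]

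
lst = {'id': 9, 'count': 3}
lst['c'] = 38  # {'id': 9, 'count': 3, 'c': 38}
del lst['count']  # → {'id': 9, 'c': 38}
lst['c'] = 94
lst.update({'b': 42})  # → {'id': 9, 'c': 94, 'b': 42}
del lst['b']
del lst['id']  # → {'c': 94}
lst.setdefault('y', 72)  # 72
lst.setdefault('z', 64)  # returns 64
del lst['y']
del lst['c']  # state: {'z': 64}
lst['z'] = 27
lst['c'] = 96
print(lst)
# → {'z': 27, 'c': 96}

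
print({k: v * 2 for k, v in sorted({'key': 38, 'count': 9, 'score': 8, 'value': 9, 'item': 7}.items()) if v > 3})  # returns {'count': 18, 'item': 14, 'key': 76, 'score': 16, 'value': 18}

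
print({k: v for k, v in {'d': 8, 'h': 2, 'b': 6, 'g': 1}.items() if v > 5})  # {'d': 8, 'b': 6}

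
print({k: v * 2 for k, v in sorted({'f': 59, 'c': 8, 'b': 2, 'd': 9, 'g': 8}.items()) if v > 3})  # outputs {'c': 16, 'd': 18, 'f': 118, 'g': 16}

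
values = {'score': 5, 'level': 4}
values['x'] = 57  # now {'score': 5, 'level': 4, 'x': 57}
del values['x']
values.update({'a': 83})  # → {'score': 5, 'level': 4, 'a': 83}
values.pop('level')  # 4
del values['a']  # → {'score': 5}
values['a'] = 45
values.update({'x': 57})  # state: {'score': 5, 'a': 45, 'x': 57}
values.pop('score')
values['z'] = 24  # {'a': 45, 'x': 57, 'z': 24}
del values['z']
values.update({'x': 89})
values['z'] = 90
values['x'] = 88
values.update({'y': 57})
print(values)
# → {'a': 45, 'x': 88, 'z': 90, 'y': 57}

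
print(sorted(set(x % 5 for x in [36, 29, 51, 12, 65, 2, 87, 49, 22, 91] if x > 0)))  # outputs [0, 1, 2, 4]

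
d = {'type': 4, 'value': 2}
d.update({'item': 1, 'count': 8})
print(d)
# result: {'type': 4, 'value': 2, 'item': 1, 'count': 8}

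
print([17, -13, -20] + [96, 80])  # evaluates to [17, -13, -20, 96, 80]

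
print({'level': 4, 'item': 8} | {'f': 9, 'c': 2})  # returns {'level': 4, 'item': 8, 'f': 9, 'c': 2}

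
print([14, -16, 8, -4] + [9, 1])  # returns [14, -16, 8, -4, 9, 1]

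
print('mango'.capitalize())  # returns Mango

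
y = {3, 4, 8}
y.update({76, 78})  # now {3, 4, 8, 76, 78}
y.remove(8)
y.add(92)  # {3, 4, 76, 78, 92}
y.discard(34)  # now {3, 4, 76, 78, 92}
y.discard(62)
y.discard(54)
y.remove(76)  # {3, 4, 78, 92}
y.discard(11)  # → {3, 4, 78, 92}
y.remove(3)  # {4, 78, 92}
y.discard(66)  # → {4, 78, 92}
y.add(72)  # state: {4, 72, 78, 92}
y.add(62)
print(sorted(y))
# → [4, 62, 72, 78, 92]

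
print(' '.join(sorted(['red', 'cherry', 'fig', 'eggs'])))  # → cherry eggs fig red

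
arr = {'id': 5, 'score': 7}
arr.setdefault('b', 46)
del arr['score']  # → {'id': 5, 'b': 46}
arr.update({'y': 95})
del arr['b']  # {'id': 5, 'y': 95}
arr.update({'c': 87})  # {'id': 5, 'y': 95, 'c': 87}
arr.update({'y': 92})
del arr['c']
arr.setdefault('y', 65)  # 92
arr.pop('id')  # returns 5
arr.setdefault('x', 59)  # 59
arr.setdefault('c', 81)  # 81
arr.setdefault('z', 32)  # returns 32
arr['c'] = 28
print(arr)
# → {'y': 92, 'x': 59, 'c': 28, 'z': 32}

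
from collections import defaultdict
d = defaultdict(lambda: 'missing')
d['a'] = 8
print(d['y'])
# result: missing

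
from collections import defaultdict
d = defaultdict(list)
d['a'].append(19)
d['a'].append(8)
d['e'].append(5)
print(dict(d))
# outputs {'a': [19, 8], 'e': [5]}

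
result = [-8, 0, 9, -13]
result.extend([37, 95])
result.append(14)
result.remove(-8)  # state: [0, 9, -13, 37, 95, 14]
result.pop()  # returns 14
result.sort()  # [-13, 0, 9, 37, 95]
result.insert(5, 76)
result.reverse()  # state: [76, 95, 37, 9, 0, -13]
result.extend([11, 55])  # [76, 95, 37, 9, 0, -13, 11, 55]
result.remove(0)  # [76, 95, 37, 9, -13, 11, 55]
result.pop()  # 55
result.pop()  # 11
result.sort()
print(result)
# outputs [-13, 9, 37, 76, 95]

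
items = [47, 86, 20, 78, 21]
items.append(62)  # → [47, 86, 20, 78, 21, 62]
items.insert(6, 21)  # [47, 86, 20, 78, 21, 62, 21]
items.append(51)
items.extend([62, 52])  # [47, 86, 20, 78, 21, 62, 21, 51, 62, 52]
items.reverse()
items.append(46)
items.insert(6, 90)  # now [52, 62, 51, 21, 62, 21, 90, 78, 20, 86, 47, 46]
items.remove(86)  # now [52, 62, 51, 21, 62, 21, 90, 78, 20, 47, 46]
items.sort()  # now [20, 21, 21, 46, 47, 51, 52, 62, 62, 78, 90]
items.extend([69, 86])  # [20, 21, 21, 46, 47, 51, 52, 62, 62, 78, 90, 69, 86]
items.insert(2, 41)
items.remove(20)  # [21, 41, 21, 46, 47, 51, 52, 62, 62, 78, 90, 69, 86]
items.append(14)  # [21, 41, 21, 46, 47, 51, 52, 62, 62, 78, 90, 69, 86, 14]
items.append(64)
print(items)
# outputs [21, 41, 21, 46, 47, 51, 52, 62, 62, 78, 90, 69, 86, 14, 64]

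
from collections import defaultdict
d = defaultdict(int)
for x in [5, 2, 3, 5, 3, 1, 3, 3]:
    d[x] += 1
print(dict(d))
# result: {5: 2, 2: 1, 3: 4, 1: 1}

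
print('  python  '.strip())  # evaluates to python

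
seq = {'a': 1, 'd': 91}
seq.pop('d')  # 91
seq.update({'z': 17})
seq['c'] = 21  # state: {'a': 1, 'z': 17, 'c': 21}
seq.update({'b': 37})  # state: {'a': 1, 'z': 17, 'c': 21, 'b': 37}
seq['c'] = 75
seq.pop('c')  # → 75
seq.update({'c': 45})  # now {'a': 1, 'z': 17, 'b': 37, 'c': 45}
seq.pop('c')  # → 45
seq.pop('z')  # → 17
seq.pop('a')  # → 1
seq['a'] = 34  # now {'b': 37, 'a': 34}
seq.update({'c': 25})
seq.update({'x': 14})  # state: {'b': 37, 'a': 34, 'c': 25, 'x': 14}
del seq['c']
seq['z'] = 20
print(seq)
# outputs {'b': 37, 'a': 34, 'x': 14, 'z': 20}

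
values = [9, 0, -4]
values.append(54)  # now [9, 0, -4, 54]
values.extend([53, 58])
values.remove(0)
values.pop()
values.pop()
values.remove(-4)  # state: [9, 54]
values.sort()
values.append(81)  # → [9, 54, 81]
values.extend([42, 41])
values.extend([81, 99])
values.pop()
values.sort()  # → [9, 41, 42, 54, 81, 81]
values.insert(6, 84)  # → [9, 41, 42, 54, 81, 81, 84]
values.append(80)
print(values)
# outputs [9, 41, 42, 54, 81, 81, 84, 80]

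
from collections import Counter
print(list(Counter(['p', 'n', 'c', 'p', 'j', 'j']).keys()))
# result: ['p', 'n', 'c', 'j']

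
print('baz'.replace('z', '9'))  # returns ba9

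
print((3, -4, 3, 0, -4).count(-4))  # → 2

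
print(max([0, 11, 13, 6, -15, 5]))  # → 13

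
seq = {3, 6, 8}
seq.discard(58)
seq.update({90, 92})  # {3, 6, 8, 90, 92}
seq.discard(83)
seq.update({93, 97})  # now {3, 6, 8, 90, 92, 93, 97}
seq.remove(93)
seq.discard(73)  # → {3, 6, 8, 90, 92, 97}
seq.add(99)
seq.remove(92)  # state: {3, 6, 8, 90, 97, 99}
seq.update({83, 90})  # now {3, 6, 8, 83, 90, 97, 99}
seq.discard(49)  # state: {3, 6, 8, 83, 90, 97, 99}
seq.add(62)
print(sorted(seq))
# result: [3, 6, 8, 62, 83, 90, 97, 99]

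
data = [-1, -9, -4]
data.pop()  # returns -4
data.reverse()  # [-9, -1]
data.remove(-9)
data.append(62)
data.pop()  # 62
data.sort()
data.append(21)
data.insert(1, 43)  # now [-1, 43, 21]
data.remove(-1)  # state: [43, 21]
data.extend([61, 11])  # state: [43, 21, 61, 11]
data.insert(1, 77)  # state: [43, 77, 21, 61, 11]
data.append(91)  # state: [43, 77, 21, 61, 11, 91]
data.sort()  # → [11, 21, 43, 61, 77, 91]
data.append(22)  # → [11, 21, 43, 61, 77, 91, 22]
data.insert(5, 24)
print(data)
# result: [11, 21, 43, 61, 77, 24, 91, 22]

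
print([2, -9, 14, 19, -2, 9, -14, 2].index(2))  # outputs 0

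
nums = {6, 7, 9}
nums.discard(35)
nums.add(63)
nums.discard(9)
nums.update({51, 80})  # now {6, 7, 51, 63, 80}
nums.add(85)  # {6, 7, 51, 63, 80, 85}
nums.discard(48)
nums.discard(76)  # {6, 7, 51, 63, 80, 85}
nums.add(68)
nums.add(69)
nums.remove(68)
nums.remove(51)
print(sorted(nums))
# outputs [6, 7, 63, 69, 80, 85]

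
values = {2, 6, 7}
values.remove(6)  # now {2, 7}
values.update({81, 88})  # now {2, 7, 81, 88}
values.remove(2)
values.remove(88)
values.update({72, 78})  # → {7, 72, 78, 81}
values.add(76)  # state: {7, 72, 76, 78, 81}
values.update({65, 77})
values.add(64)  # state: {7, 64, 65, 72, 76, 77, 78, 81}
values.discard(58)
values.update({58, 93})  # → {7, 58, 64, 65, 72, 76, 77, 78, 81, 93}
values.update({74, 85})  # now {7, 58, 64, 65, 72, 74, 76, 77, 78, 81, 85, 93}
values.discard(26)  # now {7, 58, 64, 65, 72, 74, 76, 77, 78, 81, 85, 93}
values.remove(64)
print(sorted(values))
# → [7, 58, 65, 72, 74, 76, 77, 78, 81, 85, 93]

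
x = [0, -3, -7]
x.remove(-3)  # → [0, -7]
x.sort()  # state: [-7, 0]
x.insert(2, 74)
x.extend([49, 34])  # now [-7, 0, 74, 49, 34]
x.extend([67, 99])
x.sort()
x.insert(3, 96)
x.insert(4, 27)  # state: [-7, 0, 34, 96, 27, 49, 67, 74, 99]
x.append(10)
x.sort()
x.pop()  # 99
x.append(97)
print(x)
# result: [-7, 0, 10, 27, 34, 49, 67, 74, 96, 97]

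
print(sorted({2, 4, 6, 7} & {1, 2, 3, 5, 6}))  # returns [2, 6]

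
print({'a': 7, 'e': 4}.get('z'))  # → None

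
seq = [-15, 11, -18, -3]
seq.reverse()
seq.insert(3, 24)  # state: [-3, -18, 11, 24, -15]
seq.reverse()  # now [-15, 24, 11, -18, -3]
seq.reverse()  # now [-3, -18, 11, 24, -15]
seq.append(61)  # [-3, -18, 11, 24, -15, 61]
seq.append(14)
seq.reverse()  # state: [14, 61, -15, 24, 11, -18, -3]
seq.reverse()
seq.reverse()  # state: [14, 61, -15, 24, 11, -18, -3]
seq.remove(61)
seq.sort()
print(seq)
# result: [-18, -15, -3, 11, 14, 24]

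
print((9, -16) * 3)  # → (9, -16, 9, -16, 9, -16)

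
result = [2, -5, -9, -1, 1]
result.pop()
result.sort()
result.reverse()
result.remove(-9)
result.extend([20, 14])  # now [2, -1, -5, 20, 14]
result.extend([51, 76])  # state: [2, -1, -5, 20, 14, 51, 76]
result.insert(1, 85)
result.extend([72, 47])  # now [2, 85, -1, -5, 20, 14, 51, 76, 72, 47]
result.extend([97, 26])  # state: [2, 85, -1, -5, 20, 14, 51, 76, 72, 47, 97, 26]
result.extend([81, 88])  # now [2, 85, -1, -5, 20, 14, 51, 76, 72, 47, 97, 26, 81, 88]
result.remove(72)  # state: [2, 85, -1, -5, 20, 14, 51, 76, 47, 97, 26, 81, 88]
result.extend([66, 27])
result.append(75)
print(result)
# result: [2, 85, -1, -5, 20, 14, 51, 76, 47, 97, 26, 81, 88, 66, 27, 75]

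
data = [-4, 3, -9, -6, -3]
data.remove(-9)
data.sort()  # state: [-6, -4, -3, 3]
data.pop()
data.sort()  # [-6, -4, -3]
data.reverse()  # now [-3, -4, -6]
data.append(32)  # [-3, -4, -6, 32]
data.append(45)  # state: [-3, -4, -6, 32, 45]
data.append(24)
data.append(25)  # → [-3, -4, -6, 32, 45, 24, 25]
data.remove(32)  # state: [-3, -4, -6, 45, 24, 25]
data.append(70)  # [-3, -4, -6, 45, 24, 25, 70]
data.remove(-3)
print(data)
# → [-4, -6, 45, 24, 25, 70]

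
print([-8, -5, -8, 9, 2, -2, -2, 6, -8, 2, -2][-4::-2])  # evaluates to [6, -2, 9, -5]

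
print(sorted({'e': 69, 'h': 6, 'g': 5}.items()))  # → [('e', 69), ('g', 5), ('h', 6)]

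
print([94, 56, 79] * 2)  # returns [94, 56, 79, 94, 56, 79]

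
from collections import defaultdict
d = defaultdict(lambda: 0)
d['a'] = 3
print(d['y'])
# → 0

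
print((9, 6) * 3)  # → (9, 6, 9, 6, 9, 6)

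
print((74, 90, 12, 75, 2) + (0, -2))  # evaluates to (74, 90, 12, 75, 2, 0, -2)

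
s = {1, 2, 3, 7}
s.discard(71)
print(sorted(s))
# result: [1, 2, 3, 7]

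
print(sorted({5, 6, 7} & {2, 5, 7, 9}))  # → [5, 7]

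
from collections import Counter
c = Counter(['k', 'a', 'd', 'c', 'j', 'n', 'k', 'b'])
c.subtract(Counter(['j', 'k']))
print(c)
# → Counter({'k': 1, 'a': 1, 'd': 1, 'c': 1, 'n': 1, 'b': 1, 'j': 0})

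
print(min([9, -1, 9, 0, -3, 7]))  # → -3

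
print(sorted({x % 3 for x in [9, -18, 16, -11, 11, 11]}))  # [0, 1, 2]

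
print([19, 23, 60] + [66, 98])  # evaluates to [19, 23, 60, 66, 98]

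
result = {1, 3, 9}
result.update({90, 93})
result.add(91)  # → {1, 3, 9, 90, 91, 93}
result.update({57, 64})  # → {1, 3, 9, 57, 64, 90, 91, 93}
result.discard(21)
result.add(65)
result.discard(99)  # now {1, 3, 9, 57, 64, 65, 90, 91, 93}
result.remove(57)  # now {1, 3, 9, 64, 65, 90, 91, 93}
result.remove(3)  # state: {1, 9, 64, 65, 90, 91, 93}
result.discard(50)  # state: {1, 9, 64, 65, 90, 91, 93}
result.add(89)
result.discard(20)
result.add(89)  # {1, 9, 64, 65, 89, 90, 91, 93}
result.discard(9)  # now {1, 64, 65, 89, 90, 91, 93}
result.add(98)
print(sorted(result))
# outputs [1, 64, 65, 89, 90, 91, 93, 98]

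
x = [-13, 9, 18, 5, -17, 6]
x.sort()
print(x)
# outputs [-17, -13, 5, 6, 9, 18]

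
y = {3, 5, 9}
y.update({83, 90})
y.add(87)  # {3, 5, 9, 83, 87, 90}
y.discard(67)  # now {3, 5, 9, 83, 87, 90}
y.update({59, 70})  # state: {3, 5, 9, 59, 70, 83, 87, 90}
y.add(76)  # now {3, 5, 9, 59, 70, 76, 83, 87, 90}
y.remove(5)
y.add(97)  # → {3, 9, 59, 70, 76, 83, 87, 90, 97}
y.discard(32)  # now {3, 9, 59, 70, 76, 83, 87, 90, 97}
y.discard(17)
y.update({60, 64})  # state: {3, 9, 59, 60, 64, 70, 76, 83, 87, 90, 97}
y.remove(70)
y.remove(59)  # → {3, 9, 60, 64, 76, 83, 87, 90, 97}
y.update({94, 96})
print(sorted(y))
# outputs [3, 9, 60, 64, 76, 83, 87, 90, 94, 96, 97]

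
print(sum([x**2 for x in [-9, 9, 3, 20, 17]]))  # 860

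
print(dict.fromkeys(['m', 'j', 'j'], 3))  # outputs {'m': 3, 'j': 3}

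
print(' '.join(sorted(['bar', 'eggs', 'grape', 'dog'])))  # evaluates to bar dog eggs grape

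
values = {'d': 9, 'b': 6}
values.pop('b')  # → 6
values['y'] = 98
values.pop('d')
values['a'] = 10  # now {'y': 98, 'a': 10}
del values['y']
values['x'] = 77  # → {'a': 10, 'x': 77}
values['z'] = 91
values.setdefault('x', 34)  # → 77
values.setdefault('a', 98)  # 10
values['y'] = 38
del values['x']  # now {'a': 10, 'z': 91, 'y': 38}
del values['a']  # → {'z': 91, 'y': 38}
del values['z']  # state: {'y': 38}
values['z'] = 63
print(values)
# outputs {'y': 38, 'z': 63}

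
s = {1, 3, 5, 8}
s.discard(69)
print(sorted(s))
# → [1, 3, 5, 8]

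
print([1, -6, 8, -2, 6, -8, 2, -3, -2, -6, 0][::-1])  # [0, -6, -2, -3, 2, -8, 6, -2, 8, -6, 1]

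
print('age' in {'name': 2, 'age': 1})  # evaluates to True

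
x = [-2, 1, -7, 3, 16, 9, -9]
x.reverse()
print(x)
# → [-9, 9, 16, 3, -7, 1, -2]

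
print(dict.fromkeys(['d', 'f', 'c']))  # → {'d': None, 'f': None, 'c': None}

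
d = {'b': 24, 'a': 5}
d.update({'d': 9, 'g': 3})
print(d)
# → {'b': 24, 'a': 5, 'd': 9, 'g': 3}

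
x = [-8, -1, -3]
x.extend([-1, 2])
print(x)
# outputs [-8, -1, -3, -1, 2]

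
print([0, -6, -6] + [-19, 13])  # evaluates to [0, -6, -6, -19, 13]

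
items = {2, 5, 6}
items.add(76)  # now {2, 5, 6, 76}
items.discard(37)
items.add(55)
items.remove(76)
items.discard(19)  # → {2, 5, 6, 55}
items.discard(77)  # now {2, 5, 6, 55}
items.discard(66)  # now {2, 5, 6, 55}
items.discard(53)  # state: {2, 5, 6, 55}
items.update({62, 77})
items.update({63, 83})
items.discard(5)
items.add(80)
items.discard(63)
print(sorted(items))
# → [2, 6, 55, 62, 77, 80, 83]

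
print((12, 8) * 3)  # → (12, 8, 12, 8, 12, 8)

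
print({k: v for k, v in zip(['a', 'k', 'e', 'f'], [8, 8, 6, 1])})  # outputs {'a': 8, 'k': 8, 'e': 6, 'f': 1}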